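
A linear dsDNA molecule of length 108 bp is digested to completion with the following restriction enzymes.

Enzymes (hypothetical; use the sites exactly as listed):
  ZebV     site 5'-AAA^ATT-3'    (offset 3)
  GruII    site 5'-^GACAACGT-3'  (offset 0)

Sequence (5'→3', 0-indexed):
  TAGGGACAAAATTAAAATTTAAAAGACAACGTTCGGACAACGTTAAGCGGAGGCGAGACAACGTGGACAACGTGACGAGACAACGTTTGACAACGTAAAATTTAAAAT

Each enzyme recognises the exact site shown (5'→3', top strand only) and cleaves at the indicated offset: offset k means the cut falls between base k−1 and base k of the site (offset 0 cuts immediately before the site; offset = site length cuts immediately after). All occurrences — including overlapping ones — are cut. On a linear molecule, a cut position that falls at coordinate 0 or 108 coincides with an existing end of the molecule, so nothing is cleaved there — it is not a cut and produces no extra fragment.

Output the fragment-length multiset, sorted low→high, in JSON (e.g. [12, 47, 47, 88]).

[6,8,9,9,10,10,11,11,13,21]

Per-enzyme occurrences:
  ZebV AAAATT/3: at [7, 13, 96] ⇒ [10, 16, 99]
  GruII GACAACGT/0: at [24, 35, 56, 65, 78, 88] ⇒ [24, 35, 56, 65, 78, 88]

Pooled cuts: [10, 16, 24, 35, 56, 65, 78, 88, 99]

Fragment lengths:
  [0,10): 10 bp
  [10,16): 6 bp
  [16,24): 8 bp
  [24,35): 11 bp
  [35,56): 21 bp
  [56,65): 9 bp
  [65,78): 13 bp
  [78,88): 10 bp
  [88,99): 11 bp
  [99,108): 9 bp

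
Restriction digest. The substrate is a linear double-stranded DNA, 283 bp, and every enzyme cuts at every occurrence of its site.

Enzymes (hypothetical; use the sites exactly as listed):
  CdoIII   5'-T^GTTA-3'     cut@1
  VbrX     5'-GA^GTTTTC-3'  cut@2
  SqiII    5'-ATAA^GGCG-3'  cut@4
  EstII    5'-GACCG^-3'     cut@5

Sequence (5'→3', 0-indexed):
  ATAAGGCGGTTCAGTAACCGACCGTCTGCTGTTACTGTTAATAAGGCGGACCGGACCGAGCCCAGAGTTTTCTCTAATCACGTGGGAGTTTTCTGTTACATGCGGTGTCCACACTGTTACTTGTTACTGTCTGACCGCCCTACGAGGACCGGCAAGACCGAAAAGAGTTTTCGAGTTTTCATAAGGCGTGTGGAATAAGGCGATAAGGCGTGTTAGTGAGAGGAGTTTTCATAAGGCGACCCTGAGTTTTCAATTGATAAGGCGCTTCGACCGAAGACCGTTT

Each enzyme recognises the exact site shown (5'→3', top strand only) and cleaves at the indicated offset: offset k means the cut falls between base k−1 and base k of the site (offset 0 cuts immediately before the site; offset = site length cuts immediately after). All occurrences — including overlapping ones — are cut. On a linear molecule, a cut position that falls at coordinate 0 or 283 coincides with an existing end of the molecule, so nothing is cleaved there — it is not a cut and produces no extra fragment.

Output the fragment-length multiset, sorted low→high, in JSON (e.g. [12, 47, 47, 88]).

Scan for sites:
  CdoIII (TGTTA, off=1): starts [29, 35, 93, 114, 121, 210] → cuts [30, 36, 94, 115, 122, 211]
  VbrX (GAGTTTTC, off=2): starts [64, 85, 164, 172, 222, 243] → cuts [66, 87, 166, 174, 224, 245]
  SqiII (ATAAGGCG, off=4): starts [0, 40, 180, 194, 202, 230, 256] → cuts [4, 44, 184, 198, 206, 234, 260]
  EstII (GACCG, off=5): starts [19, 48, 53, 132, 146, 155, 268, 275] → cuts [24, 53, 58, 137, 151, 160, 273, 280]

Pooled cuts: [4, 24, 30, 36, 44, 53, 58, 66, 87, 94, 115, 122, 137, 151, 160, 166, 174, 184, 198, 206, 211, 224, 234, 245, 260, 273, 280]

Fragments:
  [0,4): 4 bp
  [4,24): 20 bp
  [24,30): 6 bp
  [30,36): 6 bp
  [36,44): 8 bp
  [44,53): 9 bp
  [53,58): 5 bp
  [58,66): 8 bp
  [66,87): 21 bp
  [87,94): 7 bp
  [94,115): 21 bp
  [115,122): 7 bp
  [122,137): 15 bp
  [137,151): 14 bp
  [151,160): 9 bp
  [160,166): 6 bp
  [166,174): 8 bp
  [174,184): 10 bp
  [184,198): 14 bp
  [198,206): 8 bp
  [206,211): 5 bp
  [211,224): 13 bp
  [224,234): 10 bp
  [234,245): 11 bp
  [245,260): 15 bp
  [260,273): 13 bp
  [273,280): 7 bp
  [280,283): 3 bp

[3,4,5,5,6,6,6,7,7,7,8,8,8,8,9,9,10,10,11,13,13,14,14,15,15,20,21,21]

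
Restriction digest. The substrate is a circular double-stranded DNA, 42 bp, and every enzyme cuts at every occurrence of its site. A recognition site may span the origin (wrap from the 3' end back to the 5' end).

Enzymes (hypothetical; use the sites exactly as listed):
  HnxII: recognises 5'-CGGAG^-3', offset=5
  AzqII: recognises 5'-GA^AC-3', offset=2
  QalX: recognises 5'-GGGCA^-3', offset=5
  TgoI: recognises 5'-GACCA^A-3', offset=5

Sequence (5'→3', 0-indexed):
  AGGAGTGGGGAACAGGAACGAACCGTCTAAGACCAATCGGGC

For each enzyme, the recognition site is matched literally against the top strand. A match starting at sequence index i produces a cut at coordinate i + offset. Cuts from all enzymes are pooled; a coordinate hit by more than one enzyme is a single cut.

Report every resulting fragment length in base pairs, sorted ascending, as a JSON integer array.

[4,6,8,10,14]

Site scan:
  HnxII (CGGAG, off=5): no sites
  AzqII GAAC/2: at [9, 15, 19] ⇒ [11, 17, 21]
  QalX GGGCA/5: at [38] ⇒ [1]
  TgoI GACCAA/5: at [30] ⇒ [35]

All cut coordinates (distinct, sorted): [1, 11, 17, 21, 35]

Fragment lengths:
  1→11: 10 bp
  11→17: 6 bp
  17→21: 4 bp
  21→35: 14 bp
  35→1 (wrap): 42-35+1 = 8 bp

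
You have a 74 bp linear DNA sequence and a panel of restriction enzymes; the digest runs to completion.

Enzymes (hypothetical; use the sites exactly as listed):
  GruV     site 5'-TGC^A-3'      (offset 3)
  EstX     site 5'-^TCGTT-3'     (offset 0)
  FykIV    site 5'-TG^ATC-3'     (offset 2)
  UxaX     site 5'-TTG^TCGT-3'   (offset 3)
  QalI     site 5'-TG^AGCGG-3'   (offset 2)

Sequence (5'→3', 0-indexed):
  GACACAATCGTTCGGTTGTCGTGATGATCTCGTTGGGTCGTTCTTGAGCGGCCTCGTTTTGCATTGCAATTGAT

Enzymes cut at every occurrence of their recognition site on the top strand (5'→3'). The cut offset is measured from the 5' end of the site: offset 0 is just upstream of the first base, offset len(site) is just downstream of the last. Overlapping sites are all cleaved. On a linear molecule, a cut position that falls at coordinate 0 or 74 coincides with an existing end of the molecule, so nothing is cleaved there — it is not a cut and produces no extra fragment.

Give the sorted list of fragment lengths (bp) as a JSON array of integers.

Per-enzyme occurrences:
  GruV TGCA/3: at [59, 64] ⇒ [62, 67]
  EstX TCGTT/0: at [7, 29, 37, 53] ⇒ [7, 29, 37, 53]
  FykIV TGATC/2: at [24] ⇒ [26]
  UxaX TTGTCGT/3: at [15] ⇒ [18]
  QalI TGAGCGG/2: at [44] ⇒ [46]

Pooled cuts: [7, 18, 26, 29, 37, 46, 53, 62, 67]

Fragments:
  [0,7): 7 bp
  [7,18): 11 bp
  [18,26): 8 bp
  [26,29): 3 bp
  [29,37): 8 bp
  [37,46): 9 bp
  [46,53): 7 bp
  [53,62): 9 bp
  [62,67): 5 bp
  [67,74): 7 bp

[3,5,7,7,7,8,8,9,9,11]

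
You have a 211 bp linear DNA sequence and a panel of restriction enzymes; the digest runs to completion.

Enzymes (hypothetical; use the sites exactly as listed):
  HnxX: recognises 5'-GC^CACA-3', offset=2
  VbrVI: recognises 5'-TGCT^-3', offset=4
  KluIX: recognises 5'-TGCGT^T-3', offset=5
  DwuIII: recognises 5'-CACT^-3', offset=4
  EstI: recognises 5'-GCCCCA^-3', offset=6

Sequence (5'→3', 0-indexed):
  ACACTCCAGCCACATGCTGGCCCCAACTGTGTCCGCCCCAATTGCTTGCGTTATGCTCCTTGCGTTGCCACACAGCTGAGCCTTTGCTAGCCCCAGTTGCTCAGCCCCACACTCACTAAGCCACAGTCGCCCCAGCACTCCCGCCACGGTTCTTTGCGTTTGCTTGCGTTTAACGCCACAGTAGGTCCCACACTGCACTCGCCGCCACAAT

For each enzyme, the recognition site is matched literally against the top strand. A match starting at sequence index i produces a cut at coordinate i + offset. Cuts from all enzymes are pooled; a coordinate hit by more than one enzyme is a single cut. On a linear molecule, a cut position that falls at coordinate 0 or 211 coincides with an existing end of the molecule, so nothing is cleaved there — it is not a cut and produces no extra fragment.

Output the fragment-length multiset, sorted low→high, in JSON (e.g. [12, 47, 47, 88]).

[3,4,4,4,5,5,5,5,5,5,5,6,6,6,6,6,7,7,7,8,8,8,13,15,18,20,20]

Per-enzyme occurrences:
  HnxX GCCACA/2: at [8, 66, 119, 174, 203] ⇒ [10, 68, 121, 176, 205]
  VbrVI TGCT/4: at [14, 42, 53, 84, 97, 160] ⇒ [18, 46, 57, 88, 101, 164]
  KluIX TGCGTT/5: at [46, 60, 154, 164] ⇒ [51, 65, 159, 169]
  DwuIII CACT/4: at [1, 109, 113, 135, 190, 195] ⇒ [5, 113, 117, 139, 194, 199]
  EstI GCCCCA/6: at [19, 34, 89, 103, 128] ⇒ [25, 40, 95, 109, 134]

Pooled cuts: [5, 10, 18, 25, 40, 46, 51, 57, 65, 68, 88, 95, 101, 109, 113, 117, 121, 134, 139, 159, 164, 169, 176, 194, 199, 205]

Fragments:
  [0,5): 5 bp
  [5,10): 5 bp
  [10,18): 8 bp
  [18,25): 7 bp
  [25,40): 15 bp
  [40,46): 6 bp
  [46,51): 5 bp
  [51,57): 6 bp
  [57,65): 8 bp
  [65,68): 3 bp
  [68,88): 20 bp
  [88,95): 7 bp
  [95,101): 6 bp
  [101,109): 8 bp
  [109,113): 4 bp
  [113,117): 4 bp
  [117,121): 4 bp
  [121,134): 13 bp
  [134,139): 5 bp
  [139,159): 20 bp
  [159,164): 5 bp
  [164,169): 5 bp
  [169,176): 7 bp
  [176,194): 18 bp
  [194,199): 5 bp
  [199,205): 6 bp
  [205,211): 6 bp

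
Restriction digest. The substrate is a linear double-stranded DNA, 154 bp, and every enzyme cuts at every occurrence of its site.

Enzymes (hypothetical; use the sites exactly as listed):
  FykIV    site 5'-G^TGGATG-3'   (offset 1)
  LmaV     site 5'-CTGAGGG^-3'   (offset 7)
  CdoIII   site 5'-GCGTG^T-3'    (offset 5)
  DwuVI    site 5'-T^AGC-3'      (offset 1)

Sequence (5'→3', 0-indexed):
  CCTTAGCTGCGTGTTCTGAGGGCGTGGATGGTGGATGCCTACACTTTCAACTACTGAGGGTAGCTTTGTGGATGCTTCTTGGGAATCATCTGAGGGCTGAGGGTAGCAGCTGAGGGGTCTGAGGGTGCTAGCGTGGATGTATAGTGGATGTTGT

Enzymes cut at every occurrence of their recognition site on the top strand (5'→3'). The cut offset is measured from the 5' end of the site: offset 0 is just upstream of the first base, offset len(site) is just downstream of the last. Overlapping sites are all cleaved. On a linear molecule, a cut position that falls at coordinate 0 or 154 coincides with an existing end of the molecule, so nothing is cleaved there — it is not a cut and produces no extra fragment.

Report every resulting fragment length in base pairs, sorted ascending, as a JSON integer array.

[1,1,2,4,4,4,7,7,7,9,9,9,10,11,12,28,29]

Per-enzyme occurrences:
  FykIV (GTGGATG, off=1): starts [23, 30, 67, 132, 143] → cuts [24, 31, 68, 133, 144]
  LmaV (CTGAGGG, off=7): starts [15, 53, 89, 96, 109, 118] → cuts [22, 60, 96, 103, 116, 125]
  CdoIII (GCGTGT, off=5): starts [8] → cuts [13]
  DwuVI (TAGC, off=1): starts [3, 60, 103, 128] → cuts [4, 61, 104, 129]

Pooled cuts: [4, 13, 22, 24, 31, 60, 61, 68, 96, 103, 104, 116, 125, 129, 133, 144]

Fragment lengths:
  [0,4): 4 bp
  [4,13): 9 bp
  [13,22): 9 bp
  [22,24): 2 bp
  [24,31): 7 bp
  [31,60): 29 bp
  [60,61): 1 bp
  [61,68): 7 bp
  [68,96): 28 bp
  [96,103): 7 bp
  [103,104): 1 bp
  [104,116): 12 bp
  [116,125): 9 bp
  [125,129): 4 bp
  [129,133): 4 bp
  [133,144): 11 bp
  [144,154): 10 bp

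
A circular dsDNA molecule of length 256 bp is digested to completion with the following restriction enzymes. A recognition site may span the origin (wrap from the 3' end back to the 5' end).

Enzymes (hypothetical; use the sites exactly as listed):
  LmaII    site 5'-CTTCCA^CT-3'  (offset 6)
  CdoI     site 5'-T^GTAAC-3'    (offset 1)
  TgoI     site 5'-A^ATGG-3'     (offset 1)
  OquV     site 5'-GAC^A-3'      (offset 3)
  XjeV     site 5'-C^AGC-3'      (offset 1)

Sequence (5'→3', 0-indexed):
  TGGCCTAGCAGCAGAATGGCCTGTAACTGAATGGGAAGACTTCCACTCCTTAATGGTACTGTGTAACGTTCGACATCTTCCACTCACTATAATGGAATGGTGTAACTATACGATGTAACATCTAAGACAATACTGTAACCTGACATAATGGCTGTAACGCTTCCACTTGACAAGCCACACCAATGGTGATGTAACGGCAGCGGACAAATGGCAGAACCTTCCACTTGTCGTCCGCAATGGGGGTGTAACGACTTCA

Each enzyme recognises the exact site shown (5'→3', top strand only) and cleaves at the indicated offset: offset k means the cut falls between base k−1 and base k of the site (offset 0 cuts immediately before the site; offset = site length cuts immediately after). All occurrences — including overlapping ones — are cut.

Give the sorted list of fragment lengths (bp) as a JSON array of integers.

Per-enzyme occurrences:
  LmaII (CTTCCACT, off=6): starts [39, 76, 159, 217] → cuts [45, 82, 165, 223]
  CdoI (TGTAAC, off=1): starts [21, 61, 100, 113, 133, 152, 189, 243] → cuts [22, 62, 101, 114, 134, 153, 190, 244]
  TgoI (AATGG, off=1): starts [14, 29, 51, 90, 95, 146, 181, 206, 235] → cuts [15, 30, 52, 91, 96, 147, 182, 207, 236]
  OquV (GACA, off=3): starts [71, 125, 141, 168, 202] → cuts [74, 128, 144, 171, 205]
  XjeV (CAGC, off=1): starts [8, 197] → cuts [9, 198]

All cut coordinates (distinct, sorted): [9, 15, 22, 30, 45, 52, 62, 74, 82, 91, 96, 101, 114, 128, 134, 144, 147, 153, 165, 171, 182, 190, 198, 205, 207, 223, 236, 244]

Fragment lengths:
  9→15: 6 bp
  15→22: 7 bp
  22→30: 8 bp
  30→45: 15 bp
  45→52: 7 bp
  52→62: 10 bp
  62→74: 12 bp
  74→82: 8 bp
  82→91: 9 bp
  91→96: 5 bp
  96→101: 5 bp
  101→114: 13 bp
  114→128: 14 bp
  128→134: 6 bp
  134→144: 10 bp
  144→147: 3 bp
  147→153: 6 bp
  153→165: 12 bp
  165→171: 6 bp
  171→182: 11 bp
  182→190: 8 bp
  190→198: 8 bp
  198→205: 7 bp
  205→207: 2 bp
  207→223: 16 bp
  223→236: 13 bp
  236→244: 8 bp
  244→9 (wrap): 256-244+9 = 21 bp

[2,3,5,5,6,6,6,6,7,7,7,8,8,8,8,8,9,10,10,11,12,12,13,13,14,15,16,21]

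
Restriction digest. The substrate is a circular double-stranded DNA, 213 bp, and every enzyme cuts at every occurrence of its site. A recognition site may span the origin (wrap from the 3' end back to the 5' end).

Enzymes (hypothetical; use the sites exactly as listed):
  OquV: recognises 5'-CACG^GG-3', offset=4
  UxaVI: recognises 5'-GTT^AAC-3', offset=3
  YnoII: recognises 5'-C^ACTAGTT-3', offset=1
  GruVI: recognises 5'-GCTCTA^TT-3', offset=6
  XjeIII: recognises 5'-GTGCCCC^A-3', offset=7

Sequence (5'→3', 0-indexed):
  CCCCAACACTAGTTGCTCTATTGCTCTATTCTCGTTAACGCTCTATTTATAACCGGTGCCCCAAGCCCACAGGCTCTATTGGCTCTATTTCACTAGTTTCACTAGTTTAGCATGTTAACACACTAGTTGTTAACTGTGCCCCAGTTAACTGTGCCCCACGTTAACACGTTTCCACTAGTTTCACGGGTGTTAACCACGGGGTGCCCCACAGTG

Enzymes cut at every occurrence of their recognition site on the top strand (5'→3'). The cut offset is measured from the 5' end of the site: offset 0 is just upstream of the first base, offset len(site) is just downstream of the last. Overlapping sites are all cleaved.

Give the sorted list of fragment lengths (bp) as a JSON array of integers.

[3,4,4,5,5,6,7,8,8,9,9,9,9,10,10,11,11,11,12,13,16,16,17]

Per-enzyme occurrences:
  OquV CACGGG/4: at [181, 194] ⇒ [185, 198]
  UxaVI GTTAAC/3: at [33, 113, 128, 143, 159, 188] ⇒ [36, 116, 131, 146, 162, 191]
  YnoII CACTAGTT/1: at [6, 90, 99, 120, 172] ⇒ [7, 91, 100, 121, 173]
  GruVI GCTCTATT/6: at [14, 22, 39, 72, 81] ⇒ [20, 28, 45, 78, 87]
  XjeIII GTGCCCCA/7: at [55, 135, 150, 200, 210] ⇒ [4, 62, 142, 157, 207]

Pooled cuts: [4, 7, 20, 28, 36, 45, 62, 78, 87, 91, 100, 116, 121, 131, 142, 146, 157, 162, 173, 185, 191, 198, 207]

Fragment lengths:
  4→7: 3 bp
  7→20: 13 bp
  20→28: 8 bp
  28→36: 8 bp
  36→45: 9 bp
  45→62: 17 bp
  62→78: 16 bp
  78→87: 9 bp
  87→91: 4 bp
  91→100: 9 bp
  100→116: 16 bp
  116→121: 5 bp
  121→131: 10 bp
  131→142: 11 bp
  142→146: 4 bp
  146→157: 11 bp
  157→162: 5 bp
  162→173: 11 bp
  173→185: 12 bp
  185→191: 6 bp
  191→198: 7 bp
  198→207: 9 bp
  207→4 (wrap): 213-207+4 = 10 bp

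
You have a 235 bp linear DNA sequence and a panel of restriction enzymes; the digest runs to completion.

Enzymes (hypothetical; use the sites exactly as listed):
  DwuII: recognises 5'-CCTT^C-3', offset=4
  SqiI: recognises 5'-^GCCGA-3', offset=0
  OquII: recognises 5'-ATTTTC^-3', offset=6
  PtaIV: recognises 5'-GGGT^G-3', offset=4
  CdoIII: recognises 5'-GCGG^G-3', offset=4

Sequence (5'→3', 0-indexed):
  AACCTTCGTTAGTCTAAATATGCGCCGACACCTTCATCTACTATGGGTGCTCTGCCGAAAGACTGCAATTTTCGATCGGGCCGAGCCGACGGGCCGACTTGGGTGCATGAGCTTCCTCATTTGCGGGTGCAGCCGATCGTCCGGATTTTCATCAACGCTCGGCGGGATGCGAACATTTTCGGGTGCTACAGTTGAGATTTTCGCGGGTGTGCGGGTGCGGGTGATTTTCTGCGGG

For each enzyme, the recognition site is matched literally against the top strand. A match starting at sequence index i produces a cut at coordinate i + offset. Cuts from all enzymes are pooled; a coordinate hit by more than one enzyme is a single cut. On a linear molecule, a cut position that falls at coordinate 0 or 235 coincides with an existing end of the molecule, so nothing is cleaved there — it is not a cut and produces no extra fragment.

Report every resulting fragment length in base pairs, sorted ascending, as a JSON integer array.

[1,2,2,2,2,3,4,4,4,5,5,5,6,6,6,7,8,11,12,14,15,15,17,18,19,20,22]

Site scan:
  DwuII CCTTC/4: at [2, 30] ⇒ [6, 34]
  SqiI GCCGA/0: at [23, 53, 79, 84, 92, 131] ⇒ [23, 53, 79, 84, 92, 131]
  OquII ATTTTC/6: at [67, 144, 174, 196, 223] ⇒ [73, 150, 180, 202, 229]
  PtaIV GGGTG/4: at [44, 100, 124, 180, 204, 212, 218] ⇒ [48, 104, 128, 184, 208, 216, 222]
  CdoIII GCGGG/4: at [122, 161, 202, 210, 216, 230] ⇒ [126, 165, 206, 214, 220, 234]

All cut coordinates (distinct, sorted): [6, 23, 34, 48, 53, 73, 79, 84, 92, 104, 126, 128, 131, 150, 165, 180, 184, 202, 206, 208, 214, 216, 220, 222, 229, 234]

Fragments:
  [0,6): 6 bp
  [6,23): 17 bp
  [23,34): 11 bp
  [34,48): 14 bp
  [48,53): 5 bp
  [53,73): 20 bp
  [73,79): 6 bp
  [79,84): 5 bp
  [84,92): 8 bp
  [92,104): 12 bp
  [104,126): 22 bp
  [126,128): 2 bp
  [128,131): 3 bp
  [131,150): 19 bp
  [150,165): 15 bp
  [165,180): 15 bp
  [180,184): 4 bp
  [184,202): 18 bp
  [202,206): 4 bp
  [206,208): 2 bp
  [208,214): 6 bp
  [214,216): 2 bp
  [216,220): 4 bp
  [220,222): 2 bp
  [222,229): 7 bp
  [229,234): 5 bp
  [234,235): 1 bp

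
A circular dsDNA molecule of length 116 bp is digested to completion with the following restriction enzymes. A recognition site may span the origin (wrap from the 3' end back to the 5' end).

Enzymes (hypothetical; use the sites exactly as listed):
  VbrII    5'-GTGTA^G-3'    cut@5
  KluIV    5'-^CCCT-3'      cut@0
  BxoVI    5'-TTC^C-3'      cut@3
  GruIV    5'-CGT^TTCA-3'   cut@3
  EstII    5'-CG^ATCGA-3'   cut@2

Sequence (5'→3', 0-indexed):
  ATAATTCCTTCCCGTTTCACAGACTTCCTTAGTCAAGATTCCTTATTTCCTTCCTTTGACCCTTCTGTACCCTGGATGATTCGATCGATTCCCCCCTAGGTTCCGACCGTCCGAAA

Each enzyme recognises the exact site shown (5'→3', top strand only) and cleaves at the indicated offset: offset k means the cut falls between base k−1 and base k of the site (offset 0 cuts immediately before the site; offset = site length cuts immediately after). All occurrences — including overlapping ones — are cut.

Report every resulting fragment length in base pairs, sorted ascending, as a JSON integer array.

[2,4,4,4,6,8,8,10,10,12,14,14,20]

Per-enzyme occurrences:
  VbrII (GTGTAG, off=5): no sites
  KluIV (CCCT, off=0): starts [59, 69, 93] → cuts [59, 69, 93]
  BxoVI (TTCC, off=3): starts [4, 8, 24, 38, 46, 50, 88, 100] → cuts [7, 11, 27, 41, 49, 53, 91, 103]
  GruIV (CGTTTCA, off=3): starts [12] → cuts [15]
  EstII (CGATCGA, off=2): starts [81] → cuts [83]

All cut coordinates (distinct, sorted): [7, 11, 15, 27, 41, 49, 53, 59, 69, 83, 91, 93, 103]

Fragment lengths:
  7→11: 4 bp
  11→15: 4 bp
  15→27: 12 bp
  27→41: 14 bp
  41→49: 8 bp
  49→53: 4 bp
  53→59: 6 bp
  59→69: 10 bp
  69→83: 14 bp
  83→91: 8 bp
  91→93: 2 bp
  93→103: 10 bp
  103→7 (wrap): 116-103+7 = 20 bp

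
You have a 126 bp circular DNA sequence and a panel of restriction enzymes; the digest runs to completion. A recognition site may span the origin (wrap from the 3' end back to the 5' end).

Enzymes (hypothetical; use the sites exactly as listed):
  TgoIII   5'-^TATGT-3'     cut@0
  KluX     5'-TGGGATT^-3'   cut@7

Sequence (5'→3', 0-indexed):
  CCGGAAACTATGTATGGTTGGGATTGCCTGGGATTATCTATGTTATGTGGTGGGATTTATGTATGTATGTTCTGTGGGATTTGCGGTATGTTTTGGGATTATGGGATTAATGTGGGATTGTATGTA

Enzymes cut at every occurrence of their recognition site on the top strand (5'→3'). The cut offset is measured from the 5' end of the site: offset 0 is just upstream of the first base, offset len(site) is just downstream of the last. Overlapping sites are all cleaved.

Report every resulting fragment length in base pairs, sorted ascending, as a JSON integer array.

Site scan:
  TgoIII TATGT/0: at [8, 38, 43, 57, 61, 65, 86, 120] ⇒ [8, 38, 43, 57, 61, 65, 86, 120]
  KluX TGGGATT/7: at [18, 28, 50, 74, 93, 101, 112] ⇒ [25, 35, 57, 81, 100, 108, 119]

All cut coordinates (distinct, sorted): [8, 25, 35, 38, 43, 57, 61, 65, 81, 86, 100, 108, 119, 120]

Fragments:
  8→25: 17 bp
  25→35: 10 bp
  35→38: 3 bp
  38→43: 5 bp
  43→57: 14 bp
  57→61: 4 bp
  61→65: 4 bp
  65→81: 16 bp
  81→86: 5 bp
  86→100: 14 bp
  100→108: 8 bp
  108→119: 11 bp
  119→120: 1 bp
  120→8 (wrap): 126-120+8 = 14 bp

[1,3,4,4,5,5,8,10,11,14,14,14,16,17]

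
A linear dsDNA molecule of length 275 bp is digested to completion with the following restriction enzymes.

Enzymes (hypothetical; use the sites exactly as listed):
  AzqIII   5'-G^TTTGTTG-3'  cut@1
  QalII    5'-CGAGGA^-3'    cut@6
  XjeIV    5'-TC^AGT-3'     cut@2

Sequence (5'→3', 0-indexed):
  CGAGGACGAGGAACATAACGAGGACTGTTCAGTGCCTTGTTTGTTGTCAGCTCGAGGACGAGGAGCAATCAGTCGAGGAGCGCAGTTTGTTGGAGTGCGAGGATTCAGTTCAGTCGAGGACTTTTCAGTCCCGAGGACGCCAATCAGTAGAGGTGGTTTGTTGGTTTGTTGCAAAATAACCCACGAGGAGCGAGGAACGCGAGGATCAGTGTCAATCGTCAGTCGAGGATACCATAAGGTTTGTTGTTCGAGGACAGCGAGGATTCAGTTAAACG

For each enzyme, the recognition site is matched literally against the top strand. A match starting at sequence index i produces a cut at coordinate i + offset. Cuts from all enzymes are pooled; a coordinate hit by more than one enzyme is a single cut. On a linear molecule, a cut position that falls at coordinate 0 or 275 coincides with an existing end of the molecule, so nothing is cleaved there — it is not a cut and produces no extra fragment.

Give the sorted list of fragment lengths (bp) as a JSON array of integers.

[2,3,3,5,6,6,6,6,6,6,6,7,8,8,9,9,9,9,9,9,9,10,11,11,12,13,15,18,19,25]

Scan for sites:
  AzqIII GTTTGTTG/1: at [38, 84, 155, 163, 238] ⇒ [39, 85, 156, 164, 239]
  QalII CGAGGA/6: at [0, 6, 18, 52, 58, 73, 97, 114, 131, 183, 190, 199, 223, 248, 257] ⇒ [6, 12, 24, 58, 64, 79, 103, 120, 137, 189, 196, 205, 229, 254, 263]
  XjeIV TCAGT/2: at [28, 68, 104, 109, 124, 143, 205, 218, 264] ⇒ [30, 70, 106, 111, 126, 145, 207, 220, 266]

All cut coordinates (distinct, sorted): [6, 12, 24, 30, 39, 58, 64, 70, 79, 85, 103, 106, 111, 120, 126, 137, 145, 156, 164, 189, 196, 205, 207, 220, 229, 239, 254, 263, 266]

Fragment lengths:
  [0,6): 6 bp
  [6,12): 6 bp
  [12,24): 12 bp
  [24,30): 6 bp
  [30,39): 9 bp
  [39,58): 19 bp
  [58,64): 6 bp
  [64,70): 6 bp
  [70,79): 9 bp
  [79,85): 6 bp
  [85,103): 18 bp
  [103,106): 3 bp
  [106,111): 5 bp
  [111,120): 9 bp
  [120,126): 6 bp
  [126,137): 11 bp
  [137,145): 8 bp
  [145,156): 11 bp
  [156,164): 8 bp
  [164,189): 25 bp
  [189,196): 7 bp
  [196,205): 9 bp
  [205,207): 2 bp
  [207,220): 13 bp
  [220,229): 9 bp
  [229,239): 10 bp
  [239,254): 15 bp
  [254,263): 9 bp
  [263,266): 3 bp
  [266,275): 9 bp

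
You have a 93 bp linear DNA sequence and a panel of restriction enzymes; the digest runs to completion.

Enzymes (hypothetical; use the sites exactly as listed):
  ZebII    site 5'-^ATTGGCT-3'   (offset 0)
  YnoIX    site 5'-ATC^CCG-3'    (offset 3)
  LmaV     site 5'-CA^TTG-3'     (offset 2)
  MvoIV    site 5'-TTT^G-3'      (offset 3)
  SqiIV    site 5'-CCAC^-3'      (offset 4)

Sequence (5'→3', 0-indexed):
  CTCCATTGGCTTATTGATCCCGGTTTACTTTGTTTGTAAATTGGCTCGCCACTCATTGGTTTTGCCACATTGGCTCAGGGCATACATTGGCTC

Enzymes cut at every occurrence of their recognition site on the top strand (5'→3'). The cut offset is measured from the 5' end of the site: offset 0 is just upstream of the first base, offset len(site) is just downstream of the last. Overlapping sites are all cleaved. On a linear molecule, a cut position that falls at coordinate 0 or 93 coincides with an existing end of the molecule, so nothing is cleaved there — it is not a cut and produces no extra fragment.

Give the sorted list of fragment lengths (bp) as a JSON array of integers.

[1,1,1,3,4,4,4,5,7,8,12,13,14,16]

Per-enzyme occurrences:
  ZebII ATTGGCT/0: at [4, 39, 68, 85] ⇒ [4, 39, 68, 85]
  YnoIX ATCCCG/3: at [16] ⇒ [19]
  LmaV CATTG/2: at [3, 53, 67, 84] ⇒ [5, 55, 69, 86]
  MvoIV TTTG/3: at [28, 32, 60] ⇒ [31, 35, 63]
  SqiIV CCAC/4: at [48, 64] ⇒ [52, 68]

All cut coordinates (distinct, sorted): [4, 5, 19, 31, 35, 39, 52, 55, 63, 68, 69, 85, 86]

Fragments:
  [0,4): 4 bp
  [4,5): 1 bp
  [5,19): 14 bp
  [19,31): 12 bp
  [31,35): 4 bp
  [35,39): 4 bp
  [39,52): 13 bp
  [52,55): 3 bp
  [55,63): 8 bp
  [63,68): 5 bp
  [68,69): 1 bp
  [69,85): 16 bp
  [85,86): 1 bp
  [86,93): 7 bp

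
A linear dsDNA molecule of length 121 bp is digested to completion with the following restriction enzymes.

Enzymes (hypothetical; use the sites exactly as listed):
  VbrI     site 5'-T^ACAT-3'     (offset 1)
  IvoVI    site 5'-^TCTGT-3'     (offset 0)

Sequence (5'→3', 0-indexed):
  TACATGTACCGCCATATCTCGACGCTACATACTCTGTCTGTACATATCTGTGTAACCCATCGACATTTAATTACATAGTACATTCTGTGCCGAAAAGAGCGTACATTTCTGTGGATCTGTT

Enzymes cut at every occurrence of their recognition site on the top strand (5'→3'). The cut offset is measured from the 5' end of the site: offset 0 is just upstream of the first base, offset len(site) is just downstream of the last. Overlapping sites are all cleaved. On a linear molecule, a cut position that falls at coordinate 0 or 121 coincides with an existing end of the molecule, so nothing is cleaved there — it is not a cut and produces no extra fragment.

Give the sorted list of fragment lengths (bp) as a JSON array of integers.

Site scan:
  VbrI (TACAT, off=1): starts [0, 25, 40, 71, 78, 101] → cuts [1, 26, 41, 72, 79, 102]
  IvoVI (TCTGT, off=0): starts [32, 36, 46, 83, 107, 115] → cuts [32, 36, 46, 83, 107, 115]

Pooled cuts: [1, 26, 32, 36, 41, 46, 72, 79, 83, 102, 107, 115]

Fragments:
  [0,1): 1 bp
  [1,26): 25 bp
  [26,32): 6 bp
  [32,36): 4 bp
  [36,41): 5 bp
  [41,46): 5 bp
  [46,72): 26 bp
  [72,79): 7 bp
  [79,83): 4 bp
  [83,102): 19 bp
  [102,107): 5 bp
  [107,115): 8 bp
  [115,121): 6 bp

[1,4,4,5,5,5,6,6,7,8,19,25,26]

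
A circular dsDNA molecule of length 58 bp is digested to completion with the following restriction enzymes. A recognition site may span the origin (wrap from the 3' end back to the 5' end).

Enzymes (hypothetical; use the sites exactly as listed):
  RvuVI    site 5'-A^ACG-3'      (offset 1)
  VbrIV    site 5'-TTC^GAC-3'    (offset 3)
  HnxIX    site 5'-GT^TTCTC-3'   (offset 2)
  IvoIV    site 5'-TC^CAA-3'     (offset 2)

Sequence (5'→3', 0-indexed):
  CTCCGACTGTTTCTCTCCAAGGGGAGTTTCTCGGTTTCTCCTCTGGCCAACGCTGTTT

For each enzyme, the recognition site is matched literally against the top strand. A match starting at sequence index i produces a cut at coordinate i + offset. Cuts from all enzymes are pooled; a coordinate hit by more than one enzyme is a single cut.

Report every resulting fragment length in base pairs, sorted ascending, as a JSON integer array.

Per-enzyme occurrences:
  RvuVI AACG/1: at [48] ⇒ [49]
  VbrIV (TTCGAC, off=3): no sites
  HnxIX GTTTCTC/2: at [8, 25, 33, 54] ⇒ [10, 27, 35, 56]
  IvoIV TCCAA/2: at [15] ⇒ [17]

All cut coordinates (distinct, sorted): [10, 17, 27, 35, 49, 56]

Fragments:
  10→17: 7 bp
  17→27: 10 bp
  27→35: 8 bp
  35→49: 14 bp
  49→56: 7 bp
  56→10 (wrap): 58-56+10 = 12 bp

[7,7,8,10,12,14]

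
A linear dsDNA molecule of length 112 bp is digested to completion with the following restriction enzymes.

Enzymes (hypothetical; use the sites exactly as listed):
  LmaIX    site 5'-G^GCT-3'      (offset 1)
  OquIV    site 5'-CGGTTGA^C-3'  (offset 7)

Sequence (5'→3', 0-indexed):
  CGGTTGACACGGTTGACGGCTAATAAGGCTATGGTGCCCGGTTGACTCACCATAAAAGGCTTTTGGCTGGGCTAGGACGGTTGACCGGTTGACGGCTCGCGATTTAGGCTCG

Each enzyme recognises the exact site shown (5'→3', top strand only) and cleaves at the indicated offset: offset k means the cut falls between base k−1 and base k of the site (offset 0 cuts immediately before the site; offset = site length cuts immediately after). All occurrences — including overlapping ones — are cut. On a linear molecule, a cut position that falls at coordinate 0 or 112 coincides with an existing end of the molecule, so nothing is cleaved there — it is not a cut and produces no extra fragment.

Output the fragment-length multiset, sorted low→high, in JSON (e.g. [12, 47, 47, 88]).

[2,2,5,5,7,7,8,9,9,13,13,14,18]

Per-enzyme occurrences:
  LmaIX GGCT/1: at [17, 26, 57, 64, 69, 93, 106] ⇒ [18, 27, 58, 65, 70, 94, 107]
  OquIV CGGTTGAC/7: at [0, 9, 38, 77, 85] ⇒ [7, 16, 45, 84, 92]

Pooled cuts: [7, 16, 18, 27, 45, 58, 65, 70, 84, 92, 94, 107]

Fragments:
  [0,7): 7 bp
  [7,16): 9 bp
  [16,18): 2 bp
  [18,27): 9 bp
  [27,45): 18 bp
  [45,58): 13 bp
  [58,65): 7 bp
  [65,70): 5 bp
  [70,84): 14 bp
  [84,92): 8 bp
  [92,94): 2 bp
  [94,107): 13 bp
  [107,112): 5 bp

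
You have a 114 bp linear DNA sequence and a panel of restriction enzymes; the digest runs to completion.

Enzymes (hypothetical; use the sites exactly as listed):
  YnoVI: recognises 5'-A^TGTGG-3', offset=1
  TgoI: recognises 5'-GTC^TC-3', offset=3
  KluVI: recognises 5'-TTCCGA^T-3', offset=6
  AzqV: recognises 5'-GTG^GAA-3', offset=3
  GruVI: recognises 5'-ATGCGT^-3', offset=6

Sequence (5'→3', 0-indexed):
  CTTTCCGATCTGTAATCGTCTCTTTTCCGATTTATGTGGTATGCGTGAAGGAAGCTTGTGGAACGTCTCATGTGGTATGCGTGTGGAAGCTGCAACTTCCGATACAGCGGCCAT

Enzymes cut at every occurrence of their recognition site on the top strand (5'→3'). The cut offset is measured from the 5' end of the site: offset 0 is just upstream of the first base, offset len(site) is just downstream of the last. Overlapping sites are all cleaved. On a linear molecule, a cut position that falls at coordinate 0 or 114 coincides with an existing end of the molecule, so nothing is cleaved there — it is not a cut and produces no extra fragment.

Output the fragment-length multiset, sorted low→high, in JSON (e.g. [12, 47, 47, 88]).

[3,3,4,7,8,10,12,12,12,12,14,17]

Scan for sites:
  YnoVI ATGTGG/1: at [33, 69] ⇒ [34, 70]
  TgoI GTCTC/3: at [17, 64] ⇒ [20, 67]
  KluVI TTCCGAT/6: at [2, 24, 96] ⇒ [8, 30, 102]
  AzqV GTGGAA/3: at [57, 82] ⇒ [60, 85]
  GruVI ATGCGT/6: at [40, 76] ⇒ [46, 82]

Pooled cuts: [8, 20, 30, 34, 46, 60, 67, 70, 82, 85, 102]

Fragments:
  [0,8): 8 bp
  [8,20): 12 bp
  [20,30): 10 bp
  [30,34): 4 bp
  [34,46): 12 bp
  [46,60): 14 bp
  [60,67): 7 bp
  [67,70): 3 bp
  [70,82): 12 bp
  [82,85): 3 bp
  [85,102): 17 bp
  [102,114): 12 bp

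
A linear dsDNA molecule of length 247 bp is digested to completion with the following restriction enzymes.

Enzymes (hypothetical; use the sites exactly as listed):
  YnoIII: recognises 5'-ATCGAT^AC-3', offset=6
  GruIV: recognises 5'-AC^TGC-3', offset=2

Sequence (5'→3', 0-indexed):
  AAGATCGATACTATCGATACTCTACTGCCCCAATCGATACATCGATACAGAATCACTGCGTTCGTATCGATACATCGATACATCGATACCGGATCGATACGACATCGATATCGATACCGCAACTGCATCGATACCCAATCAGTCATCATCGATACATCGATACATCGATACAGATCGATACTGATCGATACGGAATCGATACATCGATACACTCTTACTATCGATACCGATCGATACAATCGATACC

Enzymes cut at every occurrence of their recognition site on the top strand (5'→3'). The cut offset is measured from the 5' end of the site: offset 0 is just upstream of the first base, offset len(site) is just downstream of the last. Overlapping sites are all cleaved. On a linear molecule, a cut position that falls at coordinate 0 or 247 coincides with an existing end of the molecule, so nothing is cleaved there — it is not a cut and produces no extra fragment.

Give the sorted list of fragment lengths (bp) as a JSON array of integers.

Scan for sites:
  YnoIII (ATCGATAC, off=6): starts [3, 12, 32, 40, 65, 73, 81, 92, 109, 126, 147, 155, 163, 173, 183, 194, 202, 219, 229, 238] → cuts [9, 18, 38, 46, 71, 79, 87, 98, 115, 132, 153, 161, 169, 179, 189, 200, 208, 225, 235, 244]
  GruIV (ACTGC, off=2): starts [23, 54, 121] → cuts [25, 56, 123]

All cut coordinates (distinct, sorted): [9, 18, 25, 38, 46, 56, 71, 79, 87, 98, 115, 123, 132, 153, 161, 169, 179, 189, 200, 208, 225, 235, 244]

Fragment lengths:
  [0,9): 9 bp
  [9,18): 9 bp
  [18,25): 7 bp
  [25,38): 13 bp
  [38,46): 8 bp
  [46,56): 10 bp
  [56,71): 15 bp
  [71,79): 8 bp
  [79,87): 8 bp
  [87,98): 11 bp
  [98,115): 17 bp
  [115,123): 8 bp
  [123,132): 9 bp
  [132,153): 21 bp
  [153,161): 8 bp
  [161,169): 8 bp
  [169,179): 10 bp
  [179,189): 10 bp
  [189,200): 11 bp
  [200,208): 8 bp
  [208,225): 17 bp
  [225,235): 10 bp
  [235,244): 9 bp
  [244,247): 3 bp

[3,7,8,8,8,8,8,8,8,9,9,9,9,10,10,10,10,11,11,13,15,17,17,21]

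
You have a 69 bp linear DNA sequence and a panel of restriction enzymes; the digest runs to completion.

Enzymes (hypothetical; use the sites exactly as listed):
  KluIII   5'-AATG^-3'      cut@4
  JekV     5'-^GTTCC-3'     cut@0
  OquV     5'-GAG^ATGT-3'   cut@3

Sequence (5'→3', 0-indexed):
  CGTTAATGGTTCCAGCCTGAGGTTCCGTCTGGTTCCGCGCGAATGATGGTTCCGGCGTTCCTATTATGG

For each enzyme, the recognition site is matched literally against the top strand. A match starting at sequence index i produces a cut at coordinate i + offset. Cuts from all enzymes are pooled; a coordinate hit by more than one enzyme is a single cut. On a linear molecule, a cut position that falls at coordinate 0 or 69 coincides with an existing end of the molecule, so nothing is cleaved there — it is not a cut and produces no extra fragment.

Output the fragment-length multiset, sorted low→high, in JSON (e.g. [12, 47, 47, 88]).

Site scan:
  KluIII AATG/4: at [4, 41] ⇒ [8, 45]
  JekV GTTCC/0: at [8, 21, 31, 48, 56] ⇒ [8, 21, 31, 48, 56]
  OquV (GAGATGT, off=3): no sites

Pooled cuts: [8, 21, 31, 45, 48, 56]

Fragment lengths:
  [0,8): 8 bp
  [8,21): 13 bp
  [21,31): 10 bp
  [31,45): 14 bp
  [45,48): 3 bp
  [48,56): 8 bp
  [56,69): 13 bp

[3,8,8,10,13,13,14]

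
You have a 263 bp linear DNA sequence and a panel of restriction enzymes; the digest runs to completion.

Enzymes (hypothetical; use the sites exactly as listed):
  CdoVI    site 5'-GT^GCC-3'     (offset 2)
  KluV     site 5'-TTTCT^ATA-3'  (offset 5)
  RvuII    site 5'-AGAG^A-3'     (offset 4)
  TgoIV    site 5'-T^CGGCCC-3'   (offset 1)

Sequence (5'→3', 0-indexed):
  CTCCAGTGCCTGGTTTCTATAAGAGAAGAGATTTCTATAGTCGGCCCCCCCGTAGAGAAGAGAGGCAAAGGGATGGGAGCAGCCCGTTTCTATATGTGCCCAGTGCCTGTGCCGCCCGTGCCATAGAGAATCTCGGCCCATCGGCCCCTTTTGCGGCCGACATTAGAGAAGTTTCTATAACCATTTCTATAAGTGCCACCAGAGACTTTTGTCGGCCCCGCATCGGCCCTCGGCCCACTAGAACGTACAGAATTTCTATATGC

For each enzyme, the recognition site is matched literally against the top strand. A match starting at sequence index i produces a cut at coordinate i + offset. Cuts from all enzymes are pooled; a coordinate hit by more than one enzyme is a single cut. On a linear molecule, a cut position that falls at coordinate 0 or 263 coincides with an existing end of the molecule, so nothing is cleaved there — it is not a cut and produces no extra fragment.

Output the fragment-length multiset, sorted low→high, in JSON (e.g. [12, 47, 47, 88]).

[5,5,5,5,6,6,6,6,6,7,7,7,7,8,8,8,9,9,10,11,11,12,16,27,27,29]

Site scan:
  CdoVI (GTGCC, off=2): starts [5, 95, 102, 108, 117, 192] → cuts [7, 97, 104, 110, 119, 194]
  KluV (TTTCTATA, off=5): starts [13, 31, 86, 171, 183, 252] → cuts [18, 36, 91, 176, 188, 257]
  RvuII (AGAGA, off=4): starts [21, 26, 53, 58, 124, 164, 200] → cuts [25, 30, 57, 62, 128, 168, 204]
  TgoIV (TCGGCCC, off=1): starts [40, 132, 140, 211, 222, 229] → cuts [41, 133, 141, 212, 223, 230]

Pooled cuts: [7, 18, 25, 30, 36, 41, 57, 62, 91, 97, 104, 110, 119, 128, 133, 141, 168, 176, 188, 194, 204, 212, 223, 230, 257]

Fragment lengths:
  [0,7): 7 bp
  [7,18): 11 bp
  [18,25): 7 bp
  [25,30): 5 bp
  [30,36): 6 bp
  [36,41): 5 bp
  [41,57): 16 bp
  [57,62): 5 bp
  [62,91): 29 bp
  [91,97): 6 bp
  [97,104): 7 bp
  [104,110): 6 bp
  [110,119): 9 bp
  [119,128): 9 bp
  [128,133): 5 bp
  [133,141): 8 bp
  [141,168): 27 bp
  [168,176): 8 bp
  [176,188): 12 bp
  [188,194): 6 bp
  [194,204): 10 bp
  [204,212): 8 bp
  [212,223): 11 bp
  [223,230): 7 bp
  [230,257): 27 bp
  [257,263): 6 bp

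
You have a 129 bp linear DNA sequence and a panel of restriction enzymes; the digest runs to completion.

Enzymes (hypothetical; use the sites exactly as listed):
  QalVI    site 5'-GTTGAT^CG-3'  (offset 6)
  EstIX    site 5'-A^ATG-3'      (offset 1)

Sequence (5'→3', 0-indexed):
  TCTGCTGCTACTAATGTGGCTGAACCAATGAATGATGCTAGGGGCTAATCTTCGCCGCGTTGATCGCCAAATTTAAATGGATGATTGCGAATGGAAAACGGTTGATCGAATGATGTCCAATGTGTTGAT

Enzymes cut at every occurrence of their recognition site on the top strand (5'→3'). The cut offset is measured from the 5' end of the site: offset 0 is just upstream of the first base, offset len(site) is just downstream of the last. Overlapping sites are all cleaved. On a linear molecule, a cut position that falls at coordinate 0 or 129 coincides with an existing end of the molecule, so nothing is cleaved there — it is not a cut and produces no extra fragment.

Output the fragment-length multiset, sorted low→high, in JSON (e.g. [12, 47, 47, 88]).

[3,4,10,10,12,13,14,14,16,33]

Site scan:
  QalVI (GTTGATCG, off=6): starts [58, 100] → cuts [64, 106]
  EstIX (AATG, off=1): starts [12, 26, 30, 75, 89, 108, 118] → cuts [13, 27, 31, 76, 90, 109, 119]

All cut coordinates (distinct, sorted): [13, 27, 31, 64, 76, 90, 106, 109, 119]

Fragment lengths:
  [0,13): 13 bp
  [13,27): 14 bp
  [27,31): 4 bp
  [31,64): 33 bp
  [64,76): 12 bp
  [76,90): 14 bp
  [90,106): 16 bp
  [106,109): 3 bp
  [109,119): 10 bp
  [119,129): 10 bp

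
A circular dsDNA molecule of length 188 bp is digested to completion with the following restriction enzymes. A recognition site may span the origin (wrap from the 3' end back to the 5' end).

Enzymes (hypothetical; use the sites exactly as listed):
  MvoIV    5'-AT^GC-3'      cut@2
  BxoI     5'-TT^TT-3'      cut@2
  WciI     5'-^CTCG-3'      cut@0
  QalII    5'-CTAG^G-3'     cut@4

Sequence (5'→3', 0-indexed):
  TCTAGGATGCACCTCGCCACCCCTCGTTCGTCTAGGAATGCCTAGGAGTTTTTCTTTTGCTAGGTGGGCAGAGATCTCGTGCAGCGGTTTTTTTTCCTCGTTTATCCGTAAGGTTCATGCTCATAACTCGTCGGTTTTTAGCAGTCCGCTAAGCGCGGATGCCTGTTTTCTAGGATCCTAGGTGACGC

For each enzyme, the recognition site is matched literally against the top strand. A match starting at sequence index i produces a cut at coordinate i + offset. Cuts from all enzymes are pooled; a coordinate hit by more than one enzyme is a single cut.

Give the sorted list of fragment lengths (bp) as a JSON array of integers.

[1,1,1,1,1,1,3,3,4,4,5,5,6,6,7,7,8,8,10,10,12,12,13,14,22,23]

Site scan:
  MvoIV ATGC/2: at [6, 37, 116, 158] ⇒ [8, 39, 118, 160]
  BxoI TTTT/2: at [48, 49, 54, 87, 88, 89, 90, 91, 134, 135, 165] ⇒ [50, 51, 56, 89, 90, 91, 92, 93, 136, 137, 167]
  WciI CTCG/0: at [12, 22, 75, 96, 126] ⇒ [12, 22, 75, 96, 126]
  QalII CTAGG/4: at [1, 31, 41, 59, 169, 177] ⇒ [5, 35, 45, 63, 173, 181]

All cut coordinates (distinct, sorted): [5, 8, 12, 22, 35, 39, 45, 50, 51, 56, 63, 75, 89, 90, 91, 92, 93, 96, 118, 126, 136, 137, 160, 167, 173, 181]

Fragment lengths:
  5→8: 3 bp
  8→12: 4 bp
  12→22: 10 bp
  22→35: 13 bp
  35→39: 4 bp
  39→45: 6 bp
  45→50: 5 bp
  50→51: 1 bp
  51→56: 5 bp
  56→63: 7 bp
  63→75: 12 bp
  75→89: 14 bp
  89→90: 1 bp
  90→91: 1 bp
  91→92: 1 bp
  92→93: 1 bp
  93→96: 3 bp
  96→118: 22 bp
  118→126: 8 bp
  126→136: 10 bp
  136→137: 1 bp
  137→160: 23 bp
  160→167: 7 bp
  167→173: 6 bp
  173→181: 8 bp
  181→5 (wrap): 188-181+5 = 12 bp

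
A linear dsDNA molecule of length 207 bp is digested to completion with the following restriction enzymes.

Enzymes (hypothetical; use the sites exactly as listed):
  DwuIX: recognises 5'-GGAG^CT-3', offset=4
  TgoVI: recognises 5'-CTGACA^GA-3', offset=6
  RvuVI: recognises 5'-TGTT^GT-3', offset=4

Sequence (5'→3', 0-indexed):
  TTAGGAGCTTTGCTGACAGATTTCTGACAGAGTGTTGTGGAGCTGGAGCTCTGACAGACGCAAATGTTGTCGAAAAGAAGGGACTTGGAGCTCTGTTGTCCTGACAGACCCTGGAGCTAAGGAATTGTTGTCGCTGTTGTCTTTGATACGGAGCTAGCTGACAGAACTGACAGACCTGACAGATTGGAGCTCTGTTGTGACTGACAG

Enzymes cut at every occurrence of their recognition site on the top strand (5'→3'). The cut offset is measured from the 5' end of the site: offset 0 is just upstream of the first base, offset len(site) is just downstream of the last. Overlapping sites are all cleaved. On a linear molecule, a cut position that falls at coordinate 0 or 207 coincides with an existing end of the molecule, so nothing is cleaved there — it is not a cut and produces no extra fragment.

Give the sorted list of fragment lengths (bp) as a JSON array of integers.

[6,6,7,7,7,7,8,8,9,9,9,9,10,10,11,11,11,12,13,15,22]

Site scan:
  DwuIX GGAGCT/4: at [3, 38, 44, 86, 112, 149, 185] ⇒ [7, 42, 48, 90, 116, 153, 189]
  TgoVI CTGACAGA/6: at [12, 23, 50, 100, 157, 166, 175] ⇒ [18, 29, 56, 106, 163, 172, 181]
  RvuVI TGTTGT/4: at [32, 64, 93, 125, 134, 192] ⇒ [36, 68, 97, 129, 138, 196]

All cut coordinates (distinct, sorted): [7, 18, 29, 36, 42, 48, 56, 68, 90, 97, 106, 116, 129, 138, 153, 163, 172, 181, 189, 196]

Fragments:
  [0,7): 7 bp
  [7,18): 11 bp
  [18,29): 11 bp
  [29,36): 7 bp
  [36,42): 6 bp
  [42,48): 6 bp
  [48,56): 8 bp
  [56,68): 12 bp
  [68,90): 22 bp
  [90,97): 7 bp
  [97,106): 9 bp
  [106,116): 10 bp
  [116,129): 13 bp
  [129,138): 9 bp
  [138,153): 15 bp
  [153,163): 10 bp
  [163,172): 9 bp
  [172,181): 9 bp
  [181,189): 8 bp
  [189,196): 7 bp
  [196,207): 11 bp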